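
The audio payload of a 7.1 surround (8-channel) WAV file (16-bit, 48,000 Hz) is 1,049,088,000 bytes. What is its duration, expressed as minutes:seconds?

Byte rate = 48,000 × 2 × 8 = 768,000 bytes/s.
Duration = 1,049,088,000 / 768,000 = 1,366 s.
1,366 s = 22:46.

22:46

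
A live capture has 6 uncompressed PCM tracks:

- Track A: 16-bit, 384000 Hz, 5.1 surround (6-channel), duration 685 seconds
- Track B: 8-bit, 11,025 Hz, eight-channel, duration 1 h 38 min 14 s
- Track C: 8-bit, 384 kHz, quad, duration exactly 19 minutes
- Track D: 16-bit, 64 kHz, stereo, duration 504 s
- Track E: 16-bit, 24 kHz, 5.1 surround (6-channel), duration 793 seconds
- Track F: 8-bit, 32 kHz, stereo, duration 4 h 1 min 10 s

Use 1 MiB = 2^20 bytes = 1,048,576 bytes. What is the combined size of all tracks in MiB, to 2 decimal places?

Track A: 384,000 × 685 × 2 × 6 = 3,156,480,000 bytes.
Track B: 1 h 38 min 14 s = 5,894 s; 11,025 × 5,894 × 1 × 8 = 519,850,800 bytes.
Track C: exactly 19 minutes = 1,140 s; 384,000 × 1,140 × 1 × 4 = 1,751,040,000 bytes.
Track D: 64,000 × 504 × 2 × 2 = 129,024,000 bytes.
Track E: 24,000 × 793 × 2 × 6 = 228,384,000 bytes.
Track F: 4 h 1 min 10 s = 14,470 s; 32,000 × 14,470 × 1 × 2 = 926,080,000 bytes.
Total = 6,710,858,800 bytes = 6399.97 MiB.

6399.97 MiB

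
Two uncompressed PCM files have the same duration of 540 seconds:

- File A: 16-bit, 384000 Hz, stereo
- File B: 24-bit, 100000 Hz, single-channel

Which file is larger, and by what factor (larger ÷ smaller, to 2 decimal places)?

File A, by a factor of 5.12

File A: 384,000 × 2 × 2 = 1,536,000 bytes/s.
File B: 100,000 × 3 × 1 = 300,000 bytes/s.
File A is larger; ratio = 829,440,000 / 162,000,000 = 5.12.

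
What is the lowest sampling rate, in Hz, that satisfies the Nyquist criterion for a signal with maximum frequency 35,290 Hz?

70,580 Hz

Minimum sample rate = 2 × 35,290 Hz = 70,580 Hz.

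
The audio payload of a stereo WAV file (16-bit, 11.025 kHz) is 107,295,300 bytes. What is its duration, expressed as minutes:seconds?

40:33

Byte rate = 11,025 × 2 × 2 = 44,100 bytes/s.
Duration = 107,295,300 / 44,100 = 2,433 s.
2,433 s = 40:33.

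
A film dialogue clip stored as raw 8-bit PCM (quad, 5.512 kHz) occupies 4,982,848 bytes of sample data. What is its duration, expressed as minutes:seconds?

Byte rate = 5,512 × 1 × 4 = 22,048 bytes/s.
Duration = 4,982,848 / 22,048 = 226 s.
226 s = 3:46.

3:46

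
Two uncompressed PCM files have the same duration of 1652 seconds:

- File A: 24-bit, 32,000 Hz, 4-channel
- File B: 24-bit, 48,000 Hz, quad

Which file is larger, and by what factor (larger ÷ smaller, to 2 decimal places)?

File A: 32,000 × 3 × 4 = 384,000 bytes/s.
File B: 48,000 × 3 × 4 = 576,000 bytes/s.
File B is larger; ratio = 951,552,000 / 634,368,000 = 1.50.

File B, by a factor of 1.50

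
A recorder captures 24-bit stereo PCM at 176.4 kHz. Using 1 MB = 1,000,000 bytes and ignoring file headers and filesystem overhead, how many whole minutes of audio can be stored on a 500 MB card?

7 minutes

Uncompressed byte rate = 176,400 × 3 × 2 = 1,058,400 bytes/s.
Capacity = 500 × 1,000,000 = 500,000,000 bytes.
500,000,000 / 1,058,400 ≈ 472.41 s → 7 minutes.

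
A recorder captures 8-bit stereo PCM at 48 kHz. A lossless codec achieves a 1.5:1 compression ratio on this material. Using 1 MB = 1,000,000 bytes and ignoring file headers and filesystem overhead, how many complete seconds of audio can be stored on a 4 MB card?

62 seconds

Uncompressed byte rate = 48,000 × 1 × 2 = 96,000 bytes/s.
After 1.5:1 compression, effective rate ≈ 64000 bytes/s.
Capacity = 4 × 1,000,000 = 4,000,000 bytes.
4,000,000 / effective rate ≈ 62.5 s → 62 seconds.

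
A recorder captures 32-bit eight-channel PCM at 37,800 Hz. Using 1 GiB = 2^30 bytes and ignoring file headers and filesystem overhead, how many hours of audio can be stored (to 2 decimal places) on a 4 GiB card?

Uncompressed byte rate = 37,800 × 4 × 8 = 1,209,600 bytes/s.
Capacity = 4 × 1,073,741,824 = 4,294,967,296 bytes.
4,294,967,296 / 1,209,600 ≈ 3550.73 s → 0.99 hours.

0.99 hours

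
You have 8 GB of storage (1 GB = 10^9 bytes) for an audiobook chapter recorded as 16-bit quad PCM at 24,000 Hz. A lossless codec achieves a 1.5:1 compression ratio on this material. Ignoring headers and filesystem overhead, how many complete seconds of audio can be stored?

62,500 seconds

Uncompressed byte rate = 24,000 × 2 × 4 = 192,000 bytes/s.
After 1.5:1 compression, effective rate ≈ 128000 bytes/s.
Capacity = 8 × 1,000,000,000 = 8,000,000,000 bytes.
8,000,000,000 / effective rate ≈ 62500 s → 62,500 seconds.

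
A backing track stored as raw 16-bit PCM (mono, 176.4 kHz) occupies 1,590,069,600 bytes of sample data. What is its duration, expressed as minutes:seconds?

75:07

Byte rate = 176,400 × 2 × 1 = 352,800 bytes/s.
Duration = 1,590,069,600 / 352,800 = 4,507 s.
4,507 s = 75:07.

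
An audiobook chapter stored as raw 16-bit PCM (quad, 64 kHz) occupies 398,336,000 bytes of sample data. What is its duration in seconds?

Byte rate = 64,000 × 2 × 4 = 512,000 bytes/s.
Duration = 398,336,000 / 512,000 = 778 s.

778 seconds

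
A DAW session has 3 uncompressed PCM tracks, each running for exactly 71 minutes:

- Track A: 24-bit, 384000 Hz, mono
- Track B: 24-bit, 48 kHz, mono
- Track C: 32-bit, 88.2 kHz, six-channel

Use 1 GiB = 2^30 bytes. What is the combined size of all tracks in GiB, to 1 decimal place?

exactly 71 minutes = 4,260 s.
Track A: 384,000 × 4,260 × 3 × 1 = 4,907,520,000 bytes.
Track B: 48,000 × 4,260 × 3 × 1 = 613,440,000 bytes.
Track C: 88,200 × 4,260 × 4 × 6 = 9,017,568,000 bytes.
Total = 14,538,528,000 bytes = 13.5 GiB.

13.5 GiB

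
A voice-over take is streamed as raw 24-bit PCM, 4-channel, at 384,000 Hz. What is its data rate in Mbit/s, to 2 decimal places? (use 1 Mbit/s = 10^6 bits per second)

36.86 Mbit/s

Bit rate = 384,000 × 24 × 4 = 36,864,000 bits/s.
= 36.86 Mbit/s.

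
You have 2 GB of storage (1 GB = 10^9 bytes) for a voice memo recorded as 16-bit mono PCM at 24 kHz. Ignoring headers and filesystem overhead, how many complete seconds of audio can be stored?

Uncompressed byte rate = 24,000 × 2 × 1 = 48,000 bytes/s.
Capacity = 2 × 1,000,000,000 = 2,000,000,000 bytes.
2,000,000,000 / 48,000 ≈ 41666.67 s → 41,666 seconds.

41,666 seconds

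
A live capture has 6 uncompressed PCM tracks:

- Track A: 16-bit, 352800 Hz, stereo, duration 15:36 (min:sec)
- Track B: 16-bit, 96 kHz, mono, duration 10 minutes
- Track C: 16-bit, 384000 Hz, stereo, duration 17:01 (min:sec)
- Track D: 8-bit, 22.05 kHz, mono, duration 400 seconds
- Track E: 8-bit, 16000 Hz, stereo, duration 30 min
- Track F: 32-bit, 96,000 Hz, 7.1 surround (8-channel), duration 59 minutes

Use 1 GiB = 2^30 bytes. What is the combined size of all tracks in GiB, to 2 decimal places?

12.99 GiB

Track A: 15:36 (min:sec) = 936 s; 352,800 × 936 × 2 × 2 = 1,320,883,200 bytes.
Track B: 10 minutes = 600 s; 96,000 × 600 × 2 × 1 = 115,200,000 bytes.
Track C: 17:01 (min:sec) = 1,021 s; 384,000 × 1,021 × 2 × 2 = 1,568,256,000 bytes.
Track D: 22,050 × 400 × 1 × 1 = 8,820,000 bytes.
Track E: 30 min = 1,800 s; 16,000 × 1,800 × 1 × 2 = 57,600,000 bytes.
Track F: 59 minutes = 3,540 s; 96,000 × 3,540 × 4 × 8 = 10,874,880,000 bytes.
Total = 13,945,639,200 bytes = 12.99 GiB.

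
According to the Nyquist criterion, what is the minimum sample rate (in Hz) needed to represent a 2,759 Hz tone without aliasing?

Minimum sample rate = 2 × 2,759 Hz = 5,518 Hz.

5,518 Hz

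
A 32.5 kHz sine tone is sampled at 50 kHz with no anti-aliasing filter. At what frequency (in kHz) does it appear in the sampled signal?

Nyquist = 50,000/2 = 25,000 Hz; 32,500 Hz exceeds it.
Alias = |32,500 − 1×50,000| = |32,500 − 50,000| = 17,500 Hz = 17.5 kHz.

17.5 kHz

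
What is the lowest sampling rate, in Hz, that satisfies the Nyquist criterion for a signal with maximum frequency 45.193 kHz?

90,386 Hz

Minimum sample rate = 2 × 45,193 Hz = 90,386 Hz.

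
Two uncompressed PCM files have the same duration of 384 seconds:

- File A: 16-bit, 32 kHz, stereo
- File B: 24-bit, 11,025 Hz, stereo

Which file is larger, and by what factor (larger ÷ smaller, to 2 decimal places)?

File A, by a factor of 1.93

File A: 32,000 × 2 × 2 = 128,000 bytes/s.
File B: 11,025 × 3 × 2 = 66,150 bytes/s.
File A is larger; ratio = 49,152,000 / 25,401,600 = 1.93.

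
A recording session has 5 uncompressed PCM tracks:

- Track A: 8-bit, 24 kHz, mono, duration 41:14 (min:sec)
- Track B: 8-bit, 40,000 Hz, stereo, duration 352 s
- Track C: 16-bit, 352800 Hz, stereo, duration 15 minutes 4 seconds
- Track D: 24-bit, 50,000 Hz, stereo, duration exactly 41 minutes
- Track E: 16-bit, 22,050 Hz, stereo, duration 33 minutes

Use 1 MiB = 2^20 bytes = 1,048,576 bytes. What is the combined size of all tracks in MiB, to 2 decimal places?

Track A: 41:14 (min:sec) = 2,474 s; 24,000 × 2,474 × 1 × 1 = 59,376,000 bytes.
Track B: 40,000 × 352 × 1 × 2 = 28,160,000 bytes.
Track C: 15 minutes 4 seconds = 904 s; 352,800 × 904 × 2 × 2 = 1,275,724,800 bytes.
Track D: exactly 41 minutes = 2,460 s; 50,000 × 2,460 × 3 × 2 = 738,000,000 bytes.
Track E: 33 minutes = 1,980 s; 22,050 × 1,980 × 2 × 2 = 174,636,000 bytes.
Total = 2,275,896,800 bytes = 2170.46 MiB.

2170.46 MiB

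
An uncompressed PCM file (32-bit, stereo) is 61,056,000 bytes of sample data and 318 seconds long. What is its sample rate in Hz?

24,000 Hz

Bytes = sample_rate × seconds × bytes_per_sample × channels.
sample_rate = 61,056,000 / (318 × 4 × 2) = 61,056,000 / 2,544 = 24,000 Hz.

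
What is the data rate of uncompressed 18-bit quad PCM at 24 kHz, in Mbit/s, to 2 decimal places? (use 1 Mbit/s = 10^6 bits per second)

Bit rate = 24,000 × 18 × 4 = 1,728,000 bits/s.
= 1.73 Mbit/s.

1.73 Mbit/s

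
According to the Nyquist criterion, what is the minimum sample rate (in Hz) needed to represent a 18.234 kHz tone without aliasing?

36,468 Hz

Minimum sample rate = 2 × 18,234 Hz = 36,468 Hz.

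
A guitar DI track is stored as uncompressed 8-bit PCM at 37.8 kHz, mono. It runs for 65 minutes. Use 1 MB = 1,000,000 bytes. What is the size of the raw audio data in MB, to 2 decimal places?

147.42 MB

Duration = 65 minutes = 3,900 s.
Bytes = 37,800 samples/s × 3,900 s × 1 bytes/sample × 1 ch = 147,420,000 bytes.
147,420,000 / 1,000,000 = 147.42 MB.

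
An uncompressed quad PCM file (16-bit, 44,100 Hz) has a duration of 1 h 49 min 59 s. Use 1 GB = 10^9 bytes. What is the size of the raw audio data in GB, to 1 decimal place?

2.3 GB

Duration = 1 h 49 min 59 s = 6,599 s.
Bytes = 44,100 samples/s × 6,599 s × 2 bytes/sample × 4 ch = 2,328,127,200 bytes.
2,328,127,200 / 1,000,000,000 = 2.3 GB.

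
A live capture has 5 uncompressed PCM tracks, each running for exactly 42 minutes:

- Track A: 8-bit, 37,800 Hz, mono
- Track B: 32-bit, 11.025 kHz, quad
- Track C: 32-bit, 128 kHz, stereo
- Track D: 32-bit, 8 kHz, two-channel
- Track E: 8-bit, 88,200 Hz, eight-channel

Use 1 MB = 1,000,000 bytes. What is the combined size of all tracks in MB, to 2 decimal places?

exactly 42 minutes = 2,520 s.
Track A: 37,800 × 2,520 × 1 × 1 = 95,256,000 bytes.
Track B: 11,025 × 2,520 × 4 × 4 = 444,528,000 bytes.
Track C: 128,000 × 2,520 × 4 × 2 = 2,580,480,000 bytes.
Track D: 8,000 × 2,520 × 4 × 2 = 161,280,000 bytes.
Track E: 88,200 × 2,520 × 1 × 8 = 1,778,112,000 bytes.
Total = 5,059,656,000 bytes = 5059.66 MB.

5059.66 MB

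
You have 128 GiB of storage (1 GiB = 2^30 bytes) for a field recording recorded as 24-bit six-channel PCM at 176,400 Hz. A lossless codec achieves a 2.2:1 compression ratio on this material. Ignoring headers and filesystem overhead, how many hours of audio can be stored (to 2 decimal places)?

26.45 hours

Uncompressed byte rate = 176,400 × 3 × 6 = 3,175,200 bytes/s.
After 2.2:1 compression, effective rate ≈ 1443272.73 bytes/s.
Capacity = 128 × 1,073,741,824 = 137,438,953,472 bytes.
137,438,953,472 / effective rate ≈ 95227.29 s → 26.45 hours.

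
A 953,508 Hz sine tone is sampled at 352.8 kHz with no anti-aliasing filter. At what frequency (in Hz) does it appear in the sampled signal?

Nyquist = 352,800/2 = 176,400 Hz; 953,508 Hz exceeds it.
Alias = |953,508 − 3×352,800| = |953,508 − 1,058,400| = 104,892 Hz.

104,892 Hz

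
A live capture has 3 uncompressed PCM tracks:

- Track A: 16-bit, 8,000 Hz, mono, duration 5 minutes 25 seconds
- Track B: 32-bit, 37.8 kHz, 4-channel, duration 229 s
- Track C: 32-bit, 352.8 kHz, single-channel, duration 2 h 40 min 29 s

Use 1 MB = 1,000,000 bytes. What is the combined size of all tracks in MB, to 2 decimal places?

13732.14 MB

Track A: 5 minutes 25 seconds = 325 s; 8,000 × 325 × 2 × 1 = 5,200,000 bytes.
Track B: 37,800 × 229 × 4 × 4 = 138,499,200 bytes.
Track C: 2 h 40 min 29 s = 9,629 s; 352,800 × 9,629 × 4 × 1 = 13,588,444,800 bytes.
Total = 13,732,144,000 bytes = 13732.14 MB.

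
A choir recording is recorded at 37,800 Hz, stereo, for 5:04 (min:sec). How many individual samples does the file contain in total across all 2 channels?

22,982,400 samples

5:04 (min:sec) = 304 s.
37,800 × 304 s × 2 ch = 22,982,400 samples.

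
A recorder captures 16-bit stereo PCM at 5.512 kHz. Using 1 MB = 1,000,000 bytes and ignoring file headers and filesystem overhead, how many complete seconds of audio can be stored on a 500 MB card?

22,677 seconds

Uncompressed byte rate = 5,512 × 2 × 2 = 22,048 bytes/s.
Capacity = 500 × 1,000,000 = 500,000,000 bytes.
500,000,000 / 22,048 ≈ 22677.79 s → 22,677 seconds.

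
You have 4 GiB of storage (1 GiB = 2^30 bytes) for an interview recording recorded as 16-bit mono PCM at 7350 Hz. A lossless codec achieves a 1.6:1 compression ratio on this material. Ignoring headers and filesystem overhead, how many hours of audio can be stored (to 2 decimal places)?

129.86 hours

Uncompressed byte rate = 7,350 × 2 × 1 = 14,700 bytes/s.
After 1.6:1 compression, effective rate ≈ 9187.5 bytes/s.
Capacity = 4 × 1,073,741,824 = 4,294,967,296 bytes.
4,294,967,296 / effective rate ≈ 467479.43 s → 129.86 hours.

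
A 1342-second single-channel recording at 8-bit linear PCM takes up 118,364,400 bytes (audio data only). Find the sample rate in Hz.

88,200 Hz

Bytes = sample_rate × seconds × bytes_per_sample × channels.
sample_rate = 118,364,400 / (1,342 × 1 × 1) = 118,364,400 / 1,342 = 88,200 Hz.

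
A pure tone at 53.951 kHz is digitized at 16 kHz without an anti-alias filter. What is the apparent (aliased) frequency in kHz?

Nyquist = 16,000/2 = 8,000 Hz; 53,951 Hz exceeds it.
Alias = |53,951 − 3×16,000| = |53,951 − 48,000| = 5,951 Hz = 5.951 kHz.

5.951 kHz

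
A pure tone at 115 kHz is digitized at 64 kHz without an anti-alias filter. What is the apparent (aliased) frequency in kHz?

Nyquist = 64,000/2 = 32,000 Hz; 115,000 Hz exceeds it.
Alias = |115,000 − 2×64,000| = |115,000 − 128,000| = 13,000 Hz = 13 kHz.

13 kHz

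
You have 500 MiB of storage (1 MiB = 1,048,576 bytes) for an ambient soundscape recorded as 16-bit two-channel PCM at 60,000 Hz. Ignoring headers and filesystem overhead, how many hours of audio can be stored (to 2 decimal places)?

0.61 hours

Uncompressed byte rate = 60,000 × 2 × 2 = 240,000 bytes/s.
Capacity = 500 × 1,048,576 = 524,288,000 bytes.
524,288,000 / 240,000 ≈ 2184.53 s → 0.61 hours.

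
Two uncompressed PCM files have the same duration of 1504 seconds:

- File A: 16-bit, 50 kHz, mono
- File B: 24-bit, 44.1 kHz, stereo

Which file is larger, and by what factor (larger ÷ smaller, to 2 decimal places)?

File B, by a factor of 2.65

File A: 50,000 × 2 × 1 = 100,000 bytes/s.
File B: 44,100 × 3 × 2 = 264,600 bytes/s.
File B is larger; ratio = 397,958,400 / 150,400,000 = 2.65.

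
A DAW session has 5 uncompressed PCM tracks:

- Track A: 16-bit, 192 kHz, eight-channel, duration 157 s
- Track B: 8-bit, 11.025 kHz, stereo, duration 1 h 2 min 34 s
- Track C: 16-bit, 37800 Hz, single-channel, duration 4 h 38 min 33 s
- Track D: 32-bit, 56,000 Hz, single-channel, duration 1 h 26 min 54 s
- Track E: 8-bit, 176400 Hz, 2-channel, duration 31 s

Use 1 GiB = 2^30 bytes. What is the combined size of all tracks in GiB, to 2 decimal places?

2.80 GiB

Track A: 192,000 × 157 × 2 × 8 = 482,304,000 bytes.
Track B: 1 h 2 min 34 s = 3,754 s; 11,025 × 3,754 × 1 × 2 = 82,775,700 bytes.
Track C: 4 h 38 min 33 s = 16,713 s; 37,800 × 16,713 × 2 × 1 = 1,263,502,800 bytes.
Track D: 1 h 26 min 54 s = 5,214 s; 56,000 × 5,214 × 4 × 1 = 1,167,936,000 bytes.
Track E: 176,400 × 31 × 1 × 2 = 10,936,800 bytes.
Total = 3,007,455,300 bytes = 2.80 GiB.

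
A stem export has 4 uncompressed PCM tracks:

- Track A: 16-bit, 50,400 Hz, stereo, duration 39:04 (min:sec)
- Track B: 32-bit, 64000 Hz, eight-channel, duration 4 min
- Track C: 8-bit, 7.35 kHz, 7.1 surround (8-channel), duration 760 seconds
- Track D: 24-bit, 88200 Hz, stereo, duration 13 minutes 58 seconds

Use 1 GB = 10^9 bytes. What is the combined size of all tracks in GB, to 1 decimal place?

1.5 GB

Track A: 39:04 (min:sec) = 2,344 s; 50,400 × 2,344 × 2 × 2 = 472,550,400 bytes.
Track B: 4 min = 240 s; 64,000 × 240 × 4 × 8 = 491,520,000 bytes.
Track C: 7,350 × 760 × 1 × 8 = 44,688,000 bytes.
Track D: 13 minutes 58 seconds = 838 s; 88,200 × 838 × 3 × 2 = 443,469,600 bytes.
Total = 1,452,228,000 bytes = 1.5 GB.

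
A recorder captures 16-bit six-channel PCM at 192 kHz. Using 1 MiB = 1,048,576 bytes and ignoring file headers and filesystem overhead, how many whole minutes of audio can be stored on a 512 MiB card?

Uncompressed byte rate = 192,000 × 2 × 6 = 2,304,000 bytes/s.
Capacity = 512 × 1,048,576 = 536,870,912 bytes.
536,870,912 / 2,304,000 ≈ 233.02 s → 3 minutes.

3 minutes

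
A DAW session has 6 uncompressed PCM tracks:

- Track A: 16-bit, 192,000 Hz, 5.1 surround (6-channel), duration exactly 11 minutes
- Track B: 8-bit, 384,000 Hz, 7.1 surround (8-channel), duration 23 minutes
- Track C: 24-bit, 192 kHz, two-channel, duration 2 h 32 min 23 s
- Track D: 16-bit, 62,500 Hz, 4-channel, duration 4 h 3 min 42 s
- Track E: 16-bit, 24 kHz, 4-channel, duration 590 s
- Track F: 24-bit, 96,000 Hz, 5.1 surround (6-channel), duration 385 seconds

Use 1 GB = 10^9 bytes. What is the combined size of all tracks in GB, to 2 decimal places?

24.38 GB

Track A: exactly 11 minutes = 660 s; 192,000 × 660 × 2 × 6 = 1,520,640,000 bytes.
Track B: 23 minutes = 1,380 s; 384,000 × 1,380 × 1 × 8 = 4,239,360,000 bytes.
Track C: 2 h 32 min 23 s = 9,143 s; 192,000 × 9,143 × 3 × 2 = 10,532,736,000 bytes.
Track D: 4 h 3 min 42 s = 14,622 s; 62,500 × 14,622 × 2 × 4 = 7,311,000,000 bytes.
Track E: 24,000 × 590 × 2 × 4 = 113,280,000 bytes.
Track F: 96,000 × 385 × 3 × 6 = 665,280,000 bytes.
Total = 24,382,296,000 bytes = 24.38 GB.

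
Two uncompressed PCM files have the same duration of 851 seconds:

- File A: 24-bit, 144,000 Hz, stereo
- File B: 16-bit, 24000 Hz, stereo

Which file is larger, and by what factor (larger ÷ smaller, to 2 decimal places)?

File A, by a factor of 9.00

File A: 144,000 × 3 × 2 = 864,000 bytes/s.
File B: 24,000 × 2 × 2 = 96,000 bytes/s.
File A is larger; ratio = 735,264,000 / 81,696,000 = 9.00.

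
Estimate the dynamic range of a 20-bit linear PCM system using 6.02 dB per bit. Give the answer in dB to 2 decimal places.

20 × 6.02 = 120.40 dB.

120.40 dB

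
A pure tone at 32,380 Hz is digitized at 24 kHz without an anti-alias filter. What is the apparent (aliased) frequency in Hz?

Nyquist = 24,000/2 = 12,000 Hz; 32,380 Hz exceeds it.
Alias = |32,380 − 1×24,000| = |32,380 − 24,000| = 8,380 Hz.

8,380 Hz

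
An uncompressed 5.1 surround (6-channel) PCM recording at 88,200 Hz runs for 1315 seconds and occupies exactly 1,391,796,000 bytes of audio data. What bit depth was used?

Bytes per sample = 1,391,796,000 / (88,200 × 1,315 × 6) = 1,391,796,000 / 695,898,000 = 2.
Bit depth = 2 × 8 = 16 bits.

16 bits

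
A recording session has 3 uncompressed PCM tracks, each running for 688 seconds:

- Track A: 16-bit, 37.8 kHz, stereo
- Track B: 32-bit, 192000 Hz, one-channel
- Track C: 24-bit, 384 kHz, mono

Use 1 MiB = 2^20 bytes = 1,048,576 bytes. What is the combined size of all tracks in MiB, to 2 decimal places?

Track A: 37,800 × 688 × 2 × 2 = 104,025,600 bytes.
Track B: 192,000 × 688 × 4 × 1 = 528,384,000 bytes.
Track C: 384,000 × 688 × 3 × 1 = 792,576,000 bytes.
Total = 1,424,985,600 bytes = 1358.97 MiB.

1358.97 MiB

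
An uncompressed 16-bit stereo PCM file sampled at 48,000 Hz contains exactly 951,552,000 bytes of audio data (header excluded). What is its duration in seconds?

Byte rate = 48,000 × 2 × 2 = 192,000 bytes/s.
Duration = 951,552,000 / 192,000 = 4,956 s.

4,956 seconds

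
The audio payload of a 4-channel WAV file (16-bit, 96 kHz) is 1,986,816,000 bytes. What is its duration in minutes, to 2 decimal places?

Byte rate = 96,000 × 2 × 4 = 768,000 bytes/s.
Duration = 1,986,816,000 / 768,000 = 2,587 s.
2,587 s / 60 = 43.12 minutes.

43.12 minutes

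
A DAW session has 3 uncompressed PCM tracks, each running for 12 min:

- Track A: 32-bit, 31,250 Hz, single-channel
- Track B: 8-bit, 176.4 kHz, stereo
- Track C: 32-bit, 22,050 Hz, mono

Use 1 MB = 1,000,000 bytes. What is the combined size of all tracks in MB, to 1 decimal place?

12 min = 720 s.
Track A: 31,250 × 720 × 4 × 1 = 90,000,000 bytes.
Track B: 176,400 × 720 × 1 × 2 = 254,016,000 bytes.
Track C: 22,050 × 720 × 4 × 1 = 63,504,000 bytes.
Total = 407,520,000 bytes = 407.5 MB.

407.5 MB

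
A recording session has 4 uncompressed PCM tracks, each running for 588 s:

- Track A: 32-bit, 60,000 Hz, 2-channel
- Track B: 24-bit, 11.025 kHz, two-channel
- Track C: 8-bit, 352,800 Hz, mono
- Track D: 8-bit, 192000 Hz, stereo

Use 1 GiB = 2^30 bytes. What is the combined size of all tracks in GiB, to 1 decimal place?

0.7 GiB

Track A: 60,000 × 588 × 4 × 2 = 282,240,000 bytes.
Track B: 11,025 × 588 × 3 × 2 = 38,896,200 bytes.
Track C: 352,800 × 588 × 1 × 1 = 207,446,400 bytes.
Track D: 192,000 × 588 × 1 × 2 = 225,792,000 bytes.
Total = 754,374,600 bytes = 0.7 GiB.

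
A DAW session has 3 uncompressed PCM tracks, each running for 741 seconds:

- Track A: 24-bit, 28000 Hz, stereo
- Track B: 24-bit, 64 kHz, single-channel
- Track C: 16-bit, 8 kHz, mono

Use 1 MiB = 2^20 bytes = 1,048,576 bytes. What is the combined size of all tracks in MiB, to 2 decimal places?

Track A: 28,000 × 741 × 3 × 2 = 124,488,000 bytes.
Track B: 64,000 × 741 × 3 × 1 = 142,272,000 bytes.
Track C: 8,000 × 741 × 2 × 1 = 11,856,000 bytes.
Total = 278,616,000 bytes = 265.71 MiB.

265.71 MiB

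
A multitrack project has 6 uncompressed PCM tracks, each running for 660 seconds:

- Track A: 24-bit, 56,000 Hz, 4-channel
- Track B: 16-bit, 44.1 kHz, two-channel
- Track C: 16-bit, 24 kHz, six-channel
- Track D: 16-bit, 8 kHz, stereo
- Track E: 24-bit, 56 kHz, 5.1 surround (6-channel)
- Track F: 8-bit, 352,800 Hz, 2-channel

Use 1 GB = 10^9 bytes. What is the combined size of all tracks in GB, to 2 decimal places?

Track A: 56,000 × 660 × 3 × 4 = 443,520,000 bytes.
Track B: 44,100 × 660 × 2 × 2 = 116,424,000 bytes.
Track C: 24,000 × 660 × 2 × 6 = 190,080,000 bytes.
Track D: 8,000 × 660 × 2 × 2 = 21,120,000 bytes.
Track E: 56,000 × 660 × 3 × 6 = 665,280,000 bytes.
Track F: 352,800 × 660 × 1 × 2 = 465,696,000 bytes.
Total = 1,902,120,000 bytes = 1.90 GB.

1.90 GB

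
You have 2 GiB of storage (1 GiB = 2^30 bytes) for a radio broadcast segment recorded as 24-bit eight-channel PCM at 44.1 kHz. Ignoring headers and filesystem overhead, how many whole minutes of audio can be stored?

Uncompressed byte rate = 44,100 × 3 × 8 = 1,058,400 bytes/s.
Capacity = 2 × 1,073,741,824 = 2,147,483,648 bytes.
2,147,483,648 / 1,058,400 ≈ 2028.99 s → 33 minutes.

33 minutes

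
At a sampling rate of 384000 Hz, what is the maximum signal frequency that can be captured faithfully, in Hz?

192,000 Hz

Nyquist frequency = sample rate / 2 = 384,000 / 2 = 192,000 Hz.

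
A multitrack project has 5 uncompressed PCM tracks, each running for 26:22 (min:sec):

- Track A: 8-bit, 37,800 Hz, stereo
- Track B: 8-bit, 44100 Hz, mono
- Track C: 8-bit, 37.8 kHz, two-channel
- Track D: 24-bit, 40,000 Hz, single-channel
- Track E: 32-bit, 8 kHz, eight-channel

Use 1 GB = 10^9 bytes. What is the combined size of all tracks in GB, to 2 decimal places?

26:22 (min:sec) = 1,582 s.
Track A: 37,800 × 1,582 × 1 × 2 = 119,599,200 bytes.
Track B: 44,100 × 1,582 × 1 × 1 = 69,766,200 bytes.
Track C: 37,800 × 1,582 × 1 × 2 = 119,599,200 bytes.
Track D: 40,000 × 1,582 × 3 × 1 = 189,840,000 bytes.
Track E: 8,000 × 1,582 × 4 × 8 = 404,992,000 bytes.
Total = 903,796,600 bytes = 0.90 GB.

0.90 GB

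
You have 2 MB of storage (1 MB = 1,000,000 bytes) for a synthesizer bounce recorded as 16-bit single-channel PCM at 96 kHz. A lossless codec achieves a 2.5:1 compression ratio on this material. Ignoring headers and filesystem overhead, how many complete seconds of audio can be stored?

Uncompressed byte rate = 96,000 × 2 × 1 = 192,000 bytes/s.
After 2.5:1 compression, effective rate ≈ 76800 bytes/s.
Capacity = 2 × 1,000,000 = 2,000,000 bytes.
2,000,000 / effective rate ≈ 26.04 s → 26 seconds.

26 seconds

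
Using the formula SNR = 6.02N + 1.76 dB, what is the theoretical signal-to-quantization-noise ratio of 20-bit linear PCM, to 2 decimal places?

6.02 × 20 + 1.76 = 122.16 dB.

122.16 dB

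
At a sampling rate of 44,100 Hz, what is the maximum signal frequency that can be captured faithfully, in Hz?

22,050 Hz

Nyquist frequency = sample rate / 2 = 44,100 / 2 = 22,050 Hz.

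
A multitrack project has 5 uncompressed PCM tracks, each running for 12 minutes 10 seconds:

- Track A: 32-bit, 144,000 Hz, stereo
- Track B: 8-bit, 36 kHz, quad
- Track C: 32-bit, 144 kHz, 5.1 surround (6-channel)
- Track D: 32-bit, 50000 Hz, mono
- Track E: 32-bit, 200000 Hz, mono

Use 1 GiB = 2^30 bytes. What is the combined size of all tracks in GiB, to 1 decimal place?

3.9 GiB

12 minutes 10 seconds = 730 s.
Track A: 144,000 × 730 × 4 × 2 = 840,960,000 bytes.
Track B: 36,000 × 730 × 1 × 4 = 105,120,000 bytes.
Track C: 144,000 × 730 × 4 × 6 = 2,522,880,000 bytes.
Track D: 50,000 × 730 × 4 × 1 = 146,000,000 bytes.
Track E: 200,000 × 730 × 4 × 1 = 584,000,000 bytes.
Total = 4,198,960,000 bytes = 3.9 GiB.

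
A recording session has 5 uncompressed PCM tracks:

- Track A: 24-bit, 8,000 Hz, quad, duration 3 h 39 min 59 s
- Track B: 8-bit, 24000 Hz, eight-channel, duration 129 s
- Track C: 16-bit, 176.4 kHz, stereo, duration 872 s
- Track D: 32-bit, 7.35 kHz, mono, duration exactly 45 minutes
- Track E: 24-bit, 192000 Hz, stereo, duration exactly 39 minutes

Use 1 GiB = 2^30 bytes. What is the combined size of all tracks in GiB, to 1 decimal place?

4.4 GiB

Track A: 3 h 39 min 59 s = 13,199 s; 8,000 × 13,199 × 3 × 4 = 1,267,104,000 bytes.
Track B: 24,000 × 129 × 1 × 8 = 24,768,000 bytes.
Track C: 176,400 × 872 × 2 × 2 = 615,283,200 bytes.
Track D: exactly 45 minutes = 2,700 s; 7,350 × 2,700 × 4 × 1 = 79,380,000 bytes.
Track E: exactly 39 minutes = 2,340 s; 192,000 × 2,340 × 3 × 2 = 2,695,680,000 bytes.
Total = 4,682,215,200 bytes = 4.4 GiB.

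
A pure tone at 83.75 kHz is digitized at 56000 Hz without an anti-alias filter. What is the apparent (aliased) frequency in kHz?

Nyquist = 56,000/2 = 28,000 Hz; 83,750 Hz exceeds it.
Alias = |83,750 − 1×56,000| = |83,750 − 56,000| = 27,750 Hz = 27.75 kHz.

27.75 kHz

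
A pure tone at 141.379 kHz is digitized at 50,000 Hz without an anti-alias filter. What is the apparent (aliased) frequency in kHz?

8.621 kHz

Nyquist = 50,000/2 = 25,000 Hz; 141,379 Hz exceeds it.
Alias = |141,379 − 3×50,000| = |141,379 − 150,000| = 8,621 Hz = 8.621 kHz.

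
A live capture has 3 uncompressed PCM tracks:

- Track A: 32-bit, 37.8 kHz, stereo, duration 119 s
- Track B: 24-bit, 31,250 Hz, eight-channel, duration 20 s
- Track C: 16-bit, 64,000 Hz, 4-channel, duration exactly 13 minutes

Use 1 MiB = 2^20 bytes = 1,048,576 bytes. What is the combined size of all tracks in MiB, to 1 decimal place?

Track A: 37,800 × 119 × 4 × 2 = 35,985,600 bytes.
Track B: 31,250 × 20 × 3 × 8 = 15,000,000 bytes.
Track C: exactly 13 minutes = 780 s; 64,000 × 780 × 2 × 4 = 399,360,000 bytes.
Total = 450,345,600 bytes = 429.5 MiB.

429.5 MiB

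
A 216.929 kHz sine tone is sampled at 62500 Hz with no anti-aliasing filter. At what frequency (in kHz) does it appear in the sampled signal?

Nyquist = 62,500/2 = 31,250 Hz; 216,929 Hz exceeds it.
Alias = |216,929 − 3×62,500| = |216,929 − 187,500| = 29,429 Hz = 29.429 kHz.

29.429 kHz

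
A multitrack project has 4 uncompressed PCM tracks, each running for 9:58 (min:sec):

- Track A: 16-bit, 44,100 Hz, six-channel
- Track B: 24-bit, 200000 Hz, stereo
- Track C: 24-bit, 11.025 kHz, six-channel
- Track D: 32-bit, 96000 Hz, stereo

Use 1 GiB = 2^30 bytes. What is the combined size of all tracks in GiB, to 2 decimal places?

1.50 GiB

9:58 (min:sec) = 598 s.
Track A: 44,100 × 598 × 2 × 6 = 316,461,600 bytes.
Track B: 200,000 × 598 × 3 × 2 = 717,600,000 bytes.
Track C: 11,025 × 598 × 3 × 6 = 118,673,100 bytes.
Track D: 96,000 × 598 × 4 × 2 = 459,264,000 bytes.
Total = 1,611,998,700 bytes = 1.50 GiB.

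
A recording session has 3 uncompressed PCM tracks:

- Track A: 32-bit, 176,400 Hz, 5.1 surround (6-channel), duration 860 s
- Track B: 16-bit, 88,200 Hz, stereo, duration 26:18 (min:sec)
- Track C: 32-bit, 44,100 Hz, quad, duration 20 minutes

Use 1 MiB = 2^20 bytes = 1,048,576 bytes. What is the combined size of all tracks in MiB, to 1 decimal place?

Track A: 176,400 × 860 × 4 × 6 = 3,640,896,000 bytes.
Track B: 26:18 (min:sec) = 1,578 s; 88,200 × 1,578 × 2 × 2 = 556,718,400 bytes.
Track C: 20 minutes = 1,200 s; 44,100 × 1,200 × 4 × 4 = 846,720,000 bytes.
Total = 5,044,334,400 bytes = 4810.7 MiB.

4810.7 MiB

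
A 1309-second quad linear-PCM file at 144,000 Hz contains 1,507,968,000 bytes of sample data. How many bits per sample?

16 bits

Bytes per sample = 1,507,968,000 / (144,000 × 1,309 × 4) = 1,507,968,000 / 753,984,000 = 2.
Bit depth = 2 × 8 = 16 bits.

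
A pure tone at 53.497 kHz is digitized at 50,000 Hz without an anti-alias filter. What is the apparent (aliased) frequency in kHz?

Nyquist = 50,000/2 = 25,000 Hz; 53,497 Hz exceeds it.
Alias = |53,497 − 1×50,000| = |53,497 − 50,000| = 3,497 Hz = 3.497 kHz.

3.497 kHz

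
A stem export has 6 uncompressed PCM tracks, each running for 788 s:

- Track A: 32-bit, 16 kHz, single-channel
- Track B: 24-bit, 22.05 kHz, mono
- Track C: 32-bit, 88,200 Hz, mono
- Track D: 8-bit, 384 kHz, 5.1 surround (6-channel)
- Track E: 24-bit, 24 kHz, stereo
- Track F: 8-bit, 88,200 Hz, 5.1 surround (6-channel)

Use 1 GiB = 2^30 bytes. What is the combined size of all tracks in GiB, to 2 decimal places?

2.54 GiB

Track A: 16,000 × 788 × 4 × 1 = 50,432,000 bytes.
Track B: 22,050 × 788 × 3 × 1 = 52,126,200 bytes.
Track C: 88,200 × 788 × 4 × 1 = 278,006,400 bytes.
Track D: 384,000 × 788 × 1 × 6 = 1,815,552,000 bytes.
Track E: 24,000 × 788 × 3 × 2 = 113,472,000 bytes.
Track F: 88,200 × 788 × 1 × 6 = 417,009,600 bytes.
Total = 2,726,598,200 bytes = 2.54 GiB.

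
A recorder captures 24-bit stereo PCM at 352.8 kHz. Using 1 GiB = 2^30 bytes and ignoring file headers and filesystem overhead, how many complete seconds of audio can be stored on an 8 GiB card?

Uncompressed byte rate = 352,800 × 3 × 2 = 2,116,800 bytes/s.
Capacity = 8 × 1,073,741,824 = 8,589,934,592 bytes.
8,589,934,592 / 2,116,800 ≈ 4057.98 s → 4,057 seconds.

4,057 seconds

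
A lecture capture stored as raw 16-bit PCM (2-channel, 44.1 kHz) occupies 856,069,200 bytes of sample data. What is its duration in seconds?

Byte rate = 44,100 × 2 × 2 = 176,400 bytes/s.
Duration = 856,069,200 / 176,400 = 4,853 s.

4,853 seconds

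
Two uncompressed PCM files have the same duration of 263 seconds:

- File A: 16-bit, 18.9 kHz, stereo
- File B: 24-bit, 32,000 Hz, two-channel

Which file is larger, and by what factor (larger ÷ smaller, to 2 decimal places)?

File B, by a factor of 2.54

File A: 18,900 × 2 × 2 = 75,600 bytes/s.
File B: 32,000 × 3 × 2 = 192,000 bytes/s.
File B is larger; ratio = 50,496,000 / 19,882,800 = 2.54.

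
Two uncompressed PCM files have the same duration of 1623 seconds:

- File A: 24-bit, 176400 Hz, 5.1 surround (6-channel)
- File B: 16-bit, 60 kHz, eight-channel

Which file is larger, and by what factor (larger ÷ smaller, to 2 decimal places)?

File A, by a factor of 3.31

File A: 176,400 × 3 × 6 = 3,175,200 bytes/s.
File B: 60,000 × 2 × 8 = 960,000 bytes/s.
File A is larger; ratio = 5,153,349,600 / 1,558,080,000 = 3.31.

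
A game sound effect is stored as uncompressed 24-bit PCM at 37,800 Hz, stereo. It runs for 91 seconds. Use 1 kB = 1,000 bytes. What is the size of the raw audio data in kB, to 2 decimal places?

20638.80 kB

Bytes = 37,800 samples/s × 91 s × 3 bytes/sample × 2 ch = 20,638,800 bytes.
20,638,800 / 1,000 = 20638.80 kB.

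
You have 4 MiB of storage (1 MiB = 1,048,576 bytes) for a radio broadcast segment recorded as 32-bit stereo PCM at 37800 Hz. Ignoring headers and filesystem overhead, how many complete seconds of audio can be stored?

Uncompressed byte rate = 37,800 × 4 × 2 = 302,400 bytes/s.
Capacity = 4 × 1,048,576 = 4,194,304 bytes.
4,194,304 / 302,400 ≈ 13.87 s → 13 seconds.

13 seconds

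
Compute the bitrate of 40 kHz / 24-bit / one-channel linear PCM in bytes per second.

Bit rate = 40,000 × 24 × 1 = 960,000 bits/s.
960,000 / 8 = 120,000 bytes/s.

120,000 bytes/s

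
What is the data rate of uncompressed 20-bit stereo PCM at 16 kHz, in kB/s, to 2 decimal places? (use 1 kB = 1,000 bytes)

80.00 kB/s

Bit rate = 16,000 × 20 × 2 = 640,000 bits/s.
640,000 / 8 = 80,000 B/s = 80.00 kB/s.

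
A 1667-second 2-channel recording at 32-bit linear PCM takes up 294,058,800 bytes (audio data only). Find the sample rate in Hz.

Bytes = sample_rate × seconds × bytes_per_sample × channels.
sample_rate = 294,058,800 / (1,667 × 4 × 2) = 294,058,800 / 13,336 = 22,050 Hz.

22,050 Hz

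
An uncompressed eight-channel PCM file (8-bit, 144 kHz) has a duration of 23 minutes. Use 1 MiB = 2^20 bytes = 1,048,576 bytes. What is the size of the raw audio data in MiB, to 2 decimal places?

1516.11 MiB

Duration = 23 minutes = 1,380 s.
Bytes = 144,000 samples/s × 1,380 s × 1 bytes/sample × 8 ch = 1,589,760,000 bytes.
1,589,760,000 / 1,048,576 = 1516.11 MiB.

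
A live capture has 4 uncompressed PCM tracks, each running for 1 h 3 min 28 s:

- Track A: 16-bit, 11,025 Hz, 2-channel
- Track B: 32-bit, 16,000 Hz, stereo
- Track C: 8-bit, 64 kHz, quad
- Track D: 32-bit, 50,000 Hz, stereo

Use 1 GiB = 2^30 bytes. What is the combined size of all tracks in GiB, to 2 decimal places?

2.94 GiB

1 h 3 min 28 s = 3,808 s.
Track A: 11,025 × 3,808 × 2 × 2 = 167,932,800 bytes.
Track B: 16,000 × 3,808 × 4 × 2 = 487,424,000 bytes.
Track C: 64,000 × 3,808 × 1 × 4 = 974,848,000 bytes.
Track D: 50,000 × 3,808 × 4 × 2 = 1,523,200,000 bytes.
Total = 3,153,404,800 bytes = 2.94 GiB.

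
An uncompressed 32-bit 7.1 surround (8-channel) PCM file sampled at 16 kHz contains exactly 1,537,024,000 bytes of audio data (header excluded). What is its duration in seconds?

Byte rate = 16,000 × 4 × 8 = 512,000 bytes/s.
Duration = 1,537,024,000 / 512,000 = 3,002 s.

3,002 seconds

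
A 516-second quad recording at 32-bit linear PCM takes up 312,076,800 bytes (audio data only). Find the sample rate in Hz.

37,800 Hz

Bytes = sample_rate × seconds × bytes_per_sample × channels.
sample_rate = 312,076,800 / (516 × 4 × 4) = 312,076,800 / 8,256 = 37,800 Hz.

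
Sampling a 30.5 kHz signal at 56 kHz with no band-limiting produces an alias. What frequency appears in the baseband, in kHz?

Nyquist = 56,000/2 = 28,000 Hz; 30,500 Hz exceeds it.
Alias = |30,500 − 1×56,000| = |30,500 − 56,000| = 25,500 Hz = 25.5 kHz.

25.5 kHz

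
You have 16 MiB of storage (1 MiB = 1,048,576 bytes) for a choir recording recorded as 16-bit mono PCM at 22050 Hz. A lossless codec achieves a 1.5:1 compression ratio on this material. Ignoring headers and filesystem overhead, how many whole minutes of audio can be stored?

9 minutes

Uncompressed byte rate = 22,050 × 2 × 1 = 44,100 bytes/s.
After 1.5:1 compression, effective rate ≈ 29400 bytes/s.
Capacity = 16 × 1,048,576 = 16,777,216 bytes.
16,777,216 / effective rate ≈ 570.65 s → 9 minutes.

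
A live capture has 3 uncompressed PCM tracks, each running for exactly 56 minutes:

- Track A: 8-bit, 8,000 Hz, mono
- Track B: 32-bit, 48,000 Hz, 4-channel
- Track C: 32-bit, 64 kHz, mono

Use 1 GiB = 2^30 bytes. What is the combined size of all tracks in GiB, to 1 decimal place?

3.2 GiB

exactly 56 minutes = 3,360 s.
Track A: 8,000 × 3,360 × 1 × 1 = 26,880,000 bytes.
Track B: 48,000 × 3,360 × 4 × 4 = 2,580,480,000 bytes.
Track C: 64,000 × 3,360 × 4 × 1 = 860,160,000 bytes.
Total = 3,467,520,000 bytes = 3.2 GiB.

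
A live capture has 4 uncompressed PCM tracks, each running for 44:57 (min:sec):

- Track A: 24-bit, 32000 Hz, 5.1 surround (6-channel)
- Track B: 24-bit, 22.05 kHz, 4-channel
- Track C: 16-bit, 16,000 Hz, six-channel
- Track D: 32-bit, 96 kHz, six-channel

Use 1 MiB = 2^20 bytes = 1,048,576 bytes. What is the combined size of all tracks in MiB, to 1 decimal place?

44:57 (min:sec) = 2,697 s.
Track A: 32,000 × 2,697 × 3 × 6 = 1,553,472,000 bytes.
Track B: 22,050 × 2,697 × 3 × 4 = 713,626,200 bytes.
Track C: 16,000 × 2,697 × 2 × 6 = 517,824,000 bytes.
Track D: 96,000 × 2,697 × 4 × 6 = 6,213,888,000 bytes.
Total = 8,998,810,200 bytes = 8581.9 MiB.

8581.9 MiB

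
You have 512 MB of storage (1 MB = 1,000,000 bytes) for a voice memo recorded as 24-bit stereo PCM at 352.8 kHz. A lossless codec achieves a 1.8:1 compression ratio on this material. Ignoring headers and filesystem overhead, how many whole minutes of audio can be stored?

Uncompressed byte rate = 352,800 × 3 × 2 = 2,116,800 bytes/s.
After 1.8:1 compression, effective rate ≈ 1176000 bytes/s.
Capacity = 512 × 1,000,000 = 512,000,000 bytes.
512,000,000 / effective rate ≈ 435.37 s → 7 minutes.

7 minutes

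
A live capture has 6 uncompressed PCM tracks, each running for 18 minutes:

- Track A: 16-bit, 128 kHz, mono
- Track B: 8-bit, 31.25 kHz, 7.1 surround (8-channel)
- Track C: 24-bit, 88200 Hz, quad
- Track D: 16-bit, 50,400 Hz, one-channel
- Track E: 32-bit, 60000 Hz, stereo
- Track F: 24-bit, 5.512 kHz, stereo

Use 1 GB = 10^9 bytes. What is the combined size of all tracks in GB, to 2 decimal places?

18 minutes = 1,080 s.
Track A: 128,000 × 1,080 × 2 × 1 = 276,480,000 bytes.
Track B: 31,250 × 1,080 × 1 × 8 = 270,000,000 bytes.
Track C: 88,200 × 1,080 × 3 × 4 = 1,143,072,000 bytes.
Track D: 50,400 × 1,080 × 2 × 1 = 108,864,000 bytes.
Track E: 60,000 × 1,080 × 4 × 2 = 518,400,000 bytes.
Track F: 5,512 × 1,080 × 3 × 2 = 35,717,760 bytes.
Total = 2,352,533,760 bytes = 2.35 GB.

2.35 GB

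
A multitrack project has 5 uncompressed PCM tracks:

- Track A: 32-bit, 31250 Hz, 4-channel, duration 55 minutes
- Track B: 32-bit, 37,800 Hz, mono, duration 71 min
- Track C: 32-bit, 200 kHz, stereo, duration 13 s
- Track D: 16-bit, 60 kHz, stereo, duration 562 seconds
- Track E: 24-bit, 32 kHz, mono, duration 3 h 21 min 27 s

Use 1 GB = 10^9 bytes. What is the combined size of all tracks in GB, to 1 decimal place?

Track A: 55 minutes = 3,300 s; 31,250 × 3,300 × 4 × 4 = 1,650,000,000 bytes.
Track B: 71 min = 4,260 s; 37,800 × 4,260 × 4 × 1 = 644,112,000 bytes.
Track C: 200,000 × 13 × 4 × 2 = 20,800,000 bytes.
Track D: 60,000 × 562 × 2 × 2 = 134,880,000 bytes.
Track E: 3 h 21 min 27 s = 12,087 s; 32,000 × 12,087 × 3 × 1 = 1,160,352,000 bytes.
Total = 3,610,144,000 bytes = 3.6 GB.

3.6 GB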